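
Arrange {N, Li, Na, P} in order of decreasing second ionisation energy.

Li > Na > N > P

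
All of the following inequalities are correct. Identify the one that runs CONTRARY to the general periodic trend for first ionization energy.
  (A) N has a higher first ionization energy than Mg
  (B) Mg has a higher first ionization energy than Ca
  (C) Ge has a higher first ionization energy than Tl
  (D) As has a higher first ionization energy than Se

(D)

The general trend: first ionization energy increases across a period and decreases down a group.
(A) N (period 2, group 15) vs Mg (period 3, group 2): the stated order agrees with the simple trend.
(B) Mg (period 3, group 2) vs Ca (period 4, group 2): the stated order agrees with the simple trend.
(C) Ge (period 4, group 14) vs Tl (period 6, group 13): the stated order agrees with the simple trend.
(D) As (period 4, group 15) vs Se (period 4, group 16): the stated order contradicts the simple trend.
The exception is (D): Se (4p⁴) ionizes more easily than half-filled As (4p³).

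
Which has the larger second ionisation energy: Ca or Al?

Al

After 1 electron has been removed, what remains? Ca⁺ still has 1 valence electron; Al⁺ still has 2 valence electrons.
All are still removing valence electrons, so compare the +1 ions as you would atoms: IE_2 generally rises across a period (higher Z_eff) and falls down a group (larger shell), subject to the usual subshell exceptions.
Valence configurations: Ca⁺ [Ar]4s¹, Al⁺ [Ne]3s².
The numbers (kJ/mol): Ca 1145, Al 1817.
Overall IE_2 order: Ca < Al.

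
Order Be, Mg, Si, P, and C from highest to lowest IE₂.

After 1 electron has been removed, what remains? Be⁺ still has 1 valence electron; Mg⁺ still has 1 valence electron; Si⁺ still has 3 valence electrons; P⁺ still has 4 valence electrons; C⁺ still has 3 valence electrons.
All are still removing valence electrons, so compare the +1 ions as you would atoms: IE_2 generally rises across a period (higher Z_eff) and falls down a group (larger shell), subject to the usual subshell exceptions.
Valence configurations: Be⁺ [He]2s¹, Mg⁺ [Ne]3s¹, Si⁺ [Ne]3s²3p¹, P⁺ [Ne]3s²3p², C⁺ [He]2s²2p¹.
The numbers (kJ/mol): Be 1757, Mg 1451, Si 1577, P 1907, C 2353.
Overall IE_2 order: Mg < Si < Be < P < C.

C, P, Be, Si, Mg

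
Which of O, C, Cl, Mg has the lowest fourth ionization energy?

Consider each +3 ion: O³⁺ still has 3 valence electrons; C³⁺ still has 1 valence electron; Cl³⁺ still has 4 valence electrons; Mg³⁺ is already 1 electron into the core.
Pulling an electron out of a noble-gas core costs far more than removing a remaining valence electron, so Mg sits at the high end of IE_4.
Valence configurations: O³⁺ [He]2s²2p¹, C³⁺ [He]2s¹, Cl³⁺ [Ne]3s²3p².
Approximate IE_4 values (kJ/mol): O 7469, C 6223, Cl 5159, Mg 10543.
Hence IE_4: Cl < C < O < Mg.

Cl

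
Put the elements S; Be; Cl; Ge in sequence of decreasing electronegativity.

Be is in period 2, group 2; S is in period 3, group 16; Cl is in period 3, group 17; Ge is in period 4, group 14.
EN rises left→right (higher Z_eff, smaller atoms) and falls top→bottom (larger, more shielded atoms).
Here both period and group differ, so the two effects have to be weighed against each other.
Ge > Be: period and group pull opposite ways; the across-period shift dominates (2.01 vs 1.57).
S > Ge: both effects reinforce here, so S is clearly the higher of the two.
Cl > S: Cl lies to the right of S in period 3, so the across-period effect alone puts Cl higher.
Tabulated electronegativity (Pauling): Be 1.57, S 2.58, Cl 3.16, Ge 2.01.
So from highest to lowest: Cl > S > Ge > Be.

Cl, S, Ge, Be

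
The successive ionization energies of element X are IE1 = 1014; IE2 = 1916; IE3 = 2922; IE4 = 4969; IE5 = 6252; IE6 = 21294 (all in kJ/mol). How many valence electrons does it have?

Look for the largest jump between consecutive ionization energies: IE6/IE5 ≈ 3.4, far larger than any earlier ratio.
That jump marks the point where a core electron is being removed. So the atom has 5 valence electrons.

5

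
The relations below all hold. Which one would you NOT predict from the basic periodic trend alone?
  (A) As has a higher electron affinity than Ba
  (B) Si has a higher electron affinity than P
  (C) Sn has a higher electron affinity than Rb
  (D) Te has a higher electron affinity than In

The general trend: electron affinity increases across a period and decreases down a group.
(A) As (period 4, group 15) vs Ba (period 6, group 2): the stated order agrees with the simple trend.
(B) Si (period 3, group 14) vs P (period 3, group 15): the stated order contradicts the simple trend.
(C) Sn (period 5, group 14) vs Rb (period 5, group 1): the stated order agrees with the simple trend.
(D) Te (period 5, group 16) vs In (period 5, group 13): the stated order agrees with the simple trend.
The exception is (B): adding an electron to P's half-filled 3p³ is unfavourable, so Si (3p²) has the more exothermic EA.

(B)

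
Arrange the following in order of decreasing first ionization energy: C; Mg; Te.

C > Te > Mg

C is in period 2, group 14; Mg is in period 3, group 2; Te is in period 5, group 16.
First ionization energy rises across a period (greater Z_eff holds electrons more tightly) and falls down a group (valence electrons are farther from the nucleus).
These span different periods and groups, so the two trends combine.
Te > Mg: the two effects oppose for this pair; the across-period effect wins (869 vs 738 kJ/mol).
C > Te: period and group pull opposite ways; the down-group shift dominates (1086 vs 869 kJ/mol).
Approximate values (kJ/mol): C 1086, Mg 738, Te 869.
So from highest to lowest: C > Te > Mg.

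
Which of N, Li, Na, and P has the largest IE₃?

Li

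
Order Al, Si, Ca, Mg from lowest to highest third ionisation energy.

IE_3 is the cost of taking one more electron from the +2 cation: Al²⁺ still has 1 valence electron; Si²⁺ still has 2 valence electrons; Ca²⁺ is the bare [Ar] core; Mg²⁺ is the bare [Ne] core.
Pulling an electron out of a noble-gas core costs far more than removing a remaining valence electron, so Ca and Mg sit at the high end of IE_3.
Valence configurations: Al²⁺ [Ne]3s¹, Si²⁺ [Ne]3s².
Approximate IE_3 values (kJ/mol): Al 2745, Si 3232, Ca 4912, Mg 7733.
Overall IE_3 order: Al < Si < Ca < Mg.

Al < Si < Ca < Mg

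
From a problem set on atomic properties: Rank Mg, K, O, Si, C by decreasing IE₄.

IE_4 is the cost of taking one more electron from the +3 cation: Mg³⁺ is already 1 electron into the core; K³⁺ is already 2 electrons into the core; O³⁺ still has 3 valence electrons; Si³⁺ still has 1 valence electron; C³⁺ still has 1 valence electron.
Usually core removal costs more than valence removal, but here the competition is close: a tightly held n=2 valence electron can cost more to remove than an n=3 core electron, so the actual values have to decide it.
Valence configurations: O³⁺ [He]2s²2p¹, Si³⁺ [Ne]3s¹, C³⁺ [He]2s¹.
Approximate IE_4 values (kJ/mol): Mg 10543, K 5877, O 7469, Si 4356, C 6223.
So the fourth ionization energies run Si < K < C < O < Mg.

Mg > O > C > K > Si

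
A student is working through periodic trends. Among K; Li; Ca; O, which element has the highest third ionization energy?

Li

After 2 electrons have been removed, what remains? K²⁺ is already 1 electron into the core; Li²⁺ is already 1 electron into the core; Ca²⁺ is the bare [Ar] core; O²⁺ still has 4 valence electrons.
Usually core removal costs more than valence removal, but here the competition is close: a tightly held n=2 valence electron can cost more to remove than an n=3 core electron, so the actual values have to decide it.
The numbers (kJ/mol): K 4420, Li 11815, Ca 4912, O 5300.
Hence IE_3: K < Ca < O < Li.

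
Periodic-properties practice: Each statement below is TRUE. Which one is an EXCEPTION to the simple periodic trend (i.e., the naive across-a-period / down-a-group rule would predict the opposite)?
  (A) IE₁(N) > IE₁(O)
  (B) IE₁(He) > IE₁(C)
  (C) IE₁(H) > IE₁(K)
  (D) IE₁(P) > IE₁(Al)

(A)

The general trend: IE₁ increases across a period and decreases down a group.
(A) N (period 2, group 15) vs O (period 2, group 16): the stated order contradicts the simple trend.
(B) He (period 1, group 18) vs C (period 2, group 14): the stated order agrees with the simple trend.
(C) H (period 1, group 1) vs K (period 4, group 1): the stated order agrees with the simple trend.
(D) P (period 3, group 15) vs Al (period 3, group 13): the stated order agrees with the simple trend.
The exception is (A): pairing an electron in O's 2p⁴ costs repulsion energy, so O ionizes more easily than half-filled N (2p³).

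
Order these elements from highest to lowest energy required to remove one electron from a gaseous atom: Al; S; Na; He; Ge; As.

He is in period 1, group 18; Na is in period 3, group 1; Al is in period 3, group 13; S is in period 3, group 16; Ge is in period 4, group 14; As is in period 4, group 15.
First ionization energy rises across a period (greater Z_eff holds electrons more tightly) and falls down a group (valence electrons are farther from the nucleus).
These span different periods and groups, so the two trends combine.
Al > Na: Al lies to the right of Na in period 3, so the across-period effect alone puts Al higher.
Ge > Al: the two effects oppose for this pair; the across-period effect wins (762 vs 578 kJ/mol).
As > Ge: As lies to the right of Ge in period 4, so the across-period effect alone puts As higher.
S > As: both effects reinforce here, so S is clearly the higher of the two.
He > S: relative to S, both the across-period and down-group shifts push He's first ionization energy up.
Approximate values (kJ/mol): He 2372, Na 496, Al 578, S 1000, Ge 762, As 947.
So from highest to lowest: He > S > As > Ge > Al > Na.

He > S > As > Ge > Al > Na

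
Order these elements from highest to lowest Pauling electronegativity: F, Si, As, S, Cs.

F > S > As > Si > Cs

F is in period 2, group 17; Si is in period 3, group 14; S is in period 3, group 16; As is in period 4, group 15; Cs is in period 6, group 1.
EN rises left→right (higher Z_eff, smaller atoms) and falls top→bottom (larger, more shielded atoms).
Neither a single period nor a single group — weigh both effects.
Si > Cs: both effects reinforce here, so Si is clearly the higher of the two.
As > Si: the two effects oppose for this pair; the across-period effect wins (2.18 vs 1.90).
S > As: relative to As, both the across-period and down-group shifts push S's electronegativity up.
F > S: relative to S, both the across-period and down-group shifts push F's electronegativity up.
Tabulated electronegativity (Pauling): F 3.98, Si 1.90, S 2.58, As 2.18, Cs 0.79.
So from highest to lowest: F > S > As > Si > Cs.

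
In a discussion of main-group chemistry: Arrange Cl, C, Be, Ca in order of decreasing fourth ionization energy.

Be, Ca, C, Cl

After 3 electrons have been removed, what remains? Cl³⁺ still has 4 valence electrons; C³⁺ still has 1 valence electron; Be³⁺ is already 1 electron into the core; Ca³⁺ is already 1 electron into the core.
Pulling an electron out of a noble-gas core costs far more than removing a remaining valence electron, so Ca and Be sit at the high end of IE_4.
Valence configurations: Cl³⁺ [Ne]3s²3p², C³⁺ [He]2s¹.
The numbers (kJ/mol): Cl 5159, C 6223, Be 21007, Ca 6491.
Overall IE_4 order: Cl < C < Ca < Be.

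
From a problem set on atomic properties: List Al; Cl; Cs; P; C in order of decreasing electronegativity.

Cl > C > P > Al > Cs

C is in period 2, group 14; Al is in period 3, group 13; P is in period 3, group 15; Cl is in period 3, group 17; Cs is in period 6, group 1.
Atoms toward the upper right of the periodic table pull bonding electrons most strongly.
Neither a single period nor a single group — weigh both effects.
Al > Cs: relative to Cs, both the across-period and down-group shifts push Al's electronegativity up.
P > Al: P lies to the right of Al in period 3, so the across-period effect alone puts P higher.
C > P: period and group pull opposite ways; the down-group shift dominates (2.55 vs 2.19).
Cl > C: period and group pull opposite ways; the across-period shift dominates (3.16 vs 2.55).
For reference (Pauling): C 2.55, Al 1.61, P 2.19, Cl 3.16, Cs 0.79.
So from highest to lowest: Cl > C > P > Al > Cs.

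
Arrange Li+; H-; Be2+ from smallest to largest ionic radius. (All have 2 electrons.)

All of these have 2 electrons, so size is governed by nuclear charge alone: the more protons, the stronger the pull on the same electron cloud, and the smaller the ion.
Nuclear charges: Be2+ (Z=4), Li+ (Z=3), H- (Z=1).
Smallest to largest: Be2+ < Li+ < H-.

Be2+, Li+, H-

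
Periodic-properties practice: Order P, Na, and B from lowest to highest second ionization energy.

P, B, Na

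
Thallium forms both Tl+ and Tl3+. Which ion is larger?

Both ions have Z = 81 protons, but Tl3+ has lost more electrons, so its remaining electrons feel a larger effective nuclear charge per electron and are pulled in more tightly.
Higher positive charge → smaller ion, so Tl+ > Tl3+.

Tl+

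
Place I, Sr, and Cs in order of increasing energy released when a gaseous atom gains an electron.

Sr is in period 5, group 2; I is in period 5, group 17; Cs is in period 6, group 1.
Adding an electron releases more energy for atoms nearer the top right (short of the noble gases).
Neither a single period nor a single group — weigh both effects.
Cs > Sr: this pair runs against the simple trend — see the exception note.
I > Cs: both effects reinforce here, so I is clearly the higher of the two.
Note the exception: Cs has a higher electron affinity than Sr, contrary to the simple trend — adding an electron to Sr (ns²) has to open a new, higher-energy np subshell, which is unfavourable.
Approximate values (kJ/mol): Sr 5, I 295, Cs 46.
So from lowest to highest: Sr < Cs < I.

Sr, Cs, I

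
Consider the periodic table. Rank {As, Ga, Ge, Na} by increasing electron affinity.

Ga < Na < As < Ge

Na is in period 3, group 1; Ga is in period 4, group 13; Ge is in period 4, group 14; As is in period 4, group 15.
Electron affinity generally becomes more exothermic across a period toward the halogens and less exothermic down a group.
Neither a single period nor a single group — weigh both effects.
Na > Ga: period and group pull opposite ways; the down-group shift dominates (53 vs 29 kJ/mol).
As > Na: the two effects oppose for this pair; the across-period effect wins (78 vs 53 kJ/mol).
Ge > As: this pair runs against the simple trend — see the exception note.
Note the exception: Ge has a higher electron affinity than As, contrary to the simple trend — adding an electron to As's half-filled 4p³ is unfavourable, so Ge (4p²) has the more exothermic EA.
For reference (kJ/mol): Na 53, Ga 29, Ge 119, As 78.
So from lowest to highest: Ga < Na < As < Ge.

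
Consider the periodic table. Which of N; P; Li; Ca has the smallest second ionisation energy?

The second ionization energy removes an electron from the +1 ion. For each element: N⁺ still has 4 valence electrons; P⁺ still has 4 valence electrons; Li⁺ is the bare [He] core; Ca⁺ still has 1 valence electron.
Breaking into a closed-shell core is much more expensive than removing a leftover valence electron — Li has the largest IE_2 here.
Valence configurations: N⁺ [He]2s²2p², P⁺ [Ne]3s²3p², Ca⁺ [Ar]4s¹.
Tabulated IE_2 (kJ/mol): N 2856, P 1907, Li 7298, Ca 1145.
Hence IE_2: Ca < P < N < Li.

Ca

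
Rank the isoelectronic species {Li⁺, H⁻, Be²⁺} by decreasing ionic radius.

All of these have 2 electrons, so size is governed by nuclear charge alone: the more protons, the stronger the pull on the same electron cloud, and the smaller the ion.
Nuclear charges: Be²⁺ (Z=4), Li⁺ (Z=3), H⁻ (Z=1).
Largest to smallest: H⁻ > Li⁺ > Be²⁺.

H⁻ > Li⁺ > Be²⁺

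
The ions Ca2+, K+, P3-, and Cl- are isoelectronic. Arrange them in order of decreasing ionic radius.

P3- > Cl- > K+ > Ca2+

All of these have 18 electrons, so size is governed by nuclear charge alone: the more protons, the stronger the pull on the same electron cloud, and the smaller the ion.
Nuclear charges: Ca2+ (Z=20), K+ (Z=19), Cl- (Z=17), P3- (Z=15).
Largest to smallest: P3- > Cl- > K+ > Ca2+.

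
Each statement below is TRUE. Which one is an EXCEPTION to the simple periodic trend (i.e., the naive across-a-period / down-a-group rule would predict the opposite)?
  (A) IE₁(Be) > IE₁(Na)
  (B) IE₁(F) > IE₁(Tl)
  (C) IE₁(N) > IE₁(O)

The general trend: first ionization energy increases across a period and decreases down a group.
(A) Be (period 2, group 2) vs Na (period 3, group 1): the stated order agrees with the simple trend.
(B) F (period 2, group 17) vs Tl (period 6, group 13): the stated order agrees with the simple trend.
(C) N (period 2, group 15) vs O (period 2, group 16): the stated order contradicts the simple trend.
The exception is (C): pairing an electron in O's 2p⁴ costs repulsion energy, so O ionizes more easily than half-filled N (2p³).

(C)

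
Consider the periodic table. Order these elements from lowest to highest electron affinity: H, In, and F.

In, H, F

H is in period 1, group 1; F is in period 2, group 17; In is in period 5, group 13.
Adding an electron releases more energy for atoms nearer the top right (short of the noble gases).
Neither a single period nor a single group — weigh both effects.
H > In: period and group pull opposite ways; the down-group shift dominates (73 vs 29 kJ/mol).
F > H: period and group pull opposite ways; the across-period shift dominates (328 vs 73 kJ/mol).
For reference (kJ/mol): H 73, F 328, In 29.
So from lowest to highest: In < H < F.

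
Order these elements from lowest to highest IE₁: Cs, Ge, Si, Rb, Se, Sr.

Cs < Rb < Sr < Ge < Si < Se

Si is in period 3, group 14; Ge is in period 4, group 14; Se is in period 4, group 16; Rb is in period 5, group 1; Sr is in period 5, group 2; Cs is in period 6, group 1.
Removing the outermost electron gets harder across a period and easier down a group.
These span different periods and groups, so the two trends combine.
Rb > Cs: they share group 1; the group trend gives Rb the larger value.
Sr > Rb: Sr lies to the right of Rb in period 5, so the across-period effect alone puts Sr higher.
Ge > Sr: relative to Sr, both the across-period and down-group shifts push Ge's first ionization energy up.
Si > Ge: they share group 14; the group trend gives Si the larger value.
Se > Si: the two effects oppose for this pair; the across-period effect wins (941 vs 786 kJ/mol).
Approximate values (kJ/mol): Si 786, Ge 762, Se 941, Rb 403, Sr 550, Cs 376.
So from lowest to highest: Cs < Rb < Sr < Ge < Si < Se.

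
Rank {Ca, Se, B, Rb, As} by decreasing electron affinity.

Adding an electron releases more energy for atoms nearer the top right (short of the noble gases).
Here both period and group differ, so the two effects have to be weighed against each other.
B > Ca: relative to Ca, both the across-period and down-group shifts push B's electron affinity up.
Rb > B: this pair runs against the simple trend — see the exception note.
As > Rb: both effects reinforce here, so As is clearly the higher of the two.
Se > As: Se lies to the right of As in period 4, so the across-period effect alone puts Se higher.
Note the exception: Rb has a higher electron affinity than B, contrary to the simple trend — B's ns²np¹ configuration gives only a small electron affinity — the sparsely filled np subshell binds an added electron weakly.
Note the exception: Rb has a higher electron affinity than Ca, contrary to the simple trend — adding an electron to Ca (ns²) has to open a new, higher-energy np subshell, which is unfavourable.
Approximate values (kJ/mol): B 27, Ca 2, As 78, Se 195, Rb 47.
So from highest to lowest: Se > As > Rb > B > Ca.

Se > As > Rb > B > Ca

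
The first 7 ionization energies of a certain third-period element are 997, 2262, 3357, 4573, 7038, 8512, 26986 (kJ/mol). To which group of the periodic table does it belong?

Group 16

Look for the largest jump between consecutive ionization energies: IE7/IE6 ≈ 3.2, far larger than any earlier ratio.
That jump marks the point where a core electron is being removed. So the atom has 6 valence electrons.
A main-group element with 6 valence electrons is in group 16.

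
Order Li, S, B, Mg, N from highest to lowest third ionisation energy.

Li > Mg > N > B > S

The third ionization energy removes an electron from the +2 ion. For each element: Li²⁺ is already 1 electron into the core; S²⁺ still has 4 valence electrons; B²⁺ still has 1 valence electron; Mg²⁺ is the bare [Ne] core; N²⁺ still has 3 valence electrons.
Breaking into a closed-shell core is much more expensive than removing a leftover valence electron — Mg and Li have the largest IE_3 here.
Valence configurations: S²⁺ [Ne]3s²3p², B²⁺ [He]2s¹, N²⁺ [He]2s²2p¹.
Approximate IE_3 values (kJ/mol): Li 11815, S 3357, B 3660, Mg 7733, N 4578.
Overall IE_3 order: S < B < N < Mg < Li.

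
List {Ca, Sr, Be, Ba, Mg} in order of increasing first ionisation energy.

Ba, Sr, Ca, Mg, Be

Be is in period 2, group 2; Mg is in period 3, group 2; Ca is in period 4, group 2; Sr is in period 5, group 2; Ba is in period 6, group 2.
Across a period the outer electron is held more tightly (higher IE₁); down a group it sits in a higher shell, more shielded, and comes off more easily.
All are in group 2, so first ionization energy increases up the group.
So from lowest to highest: Ba < Sr < Ca < Mg < Be.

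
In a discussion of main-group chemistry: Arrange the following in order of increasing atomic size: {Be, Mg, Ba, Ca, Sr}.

Moving right in a period, electrons are added to the same shell under a stronger nuclear pull, so atoms get smaller; moving down, a new shell is opened and atoms get larger.
All are in group 2, so atomic radius increases down the group.
So from smallest to largest: Be < Mg < Ca < Sr < Ba.

Be, Mg, Ca, Sr, Ba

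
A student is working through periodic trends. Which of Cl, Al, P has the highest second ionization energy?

Consider each +1 ion: Cl⁺ still has 6 valence electrons; Al⁺ still has 2 valence electrons; P⁺ still has 4 valence electrons.
All are still removing valence electrons, so compare the +1 ions as you would atoms: IE_2 generally rises across a period (higher Z_eff) and falls down a group (larger shell), subject to the usual subshell exceptions.
Valence configurations: Cl⁺ [Ne]3s²3p⁴, Al⁺ [Ne]3s², P⁺ [Ne]3s²3p².
The numbers (kJ/mol): Cl 2298, Al 1817, P 1907.
Overall IE_2 order: Al < P < Cl.

Cl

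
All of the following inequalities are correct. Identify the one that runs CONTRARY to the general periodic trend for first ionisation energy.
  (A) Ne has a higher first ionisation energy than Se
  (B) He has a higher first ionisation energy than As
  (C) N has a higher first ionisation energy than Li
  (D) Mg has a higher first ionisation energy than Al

(D)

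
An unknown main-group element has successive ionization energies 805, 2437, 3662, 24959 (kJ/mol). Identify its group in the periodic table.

Group 13

Look for the largest jump between consecutive ionization energies: IE4/IE3 ≈ 6.8, far larger than any earlier ratio.
That jump marks the point where a core electron is being removed. So the atom has 3 valence electrons.
A main-group element with 3 valence electrons is in group 13.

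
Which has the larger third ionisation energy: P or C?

C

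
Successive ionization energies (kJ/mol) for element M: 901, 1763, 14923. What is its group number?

Look for the largest jump between consecutive ionization energies: IE3/IE2 ≈ 8.5, far larger than any earlier ratio.
That jump marks the point where a core electron is being removed. So the atom has 2 valence electrons.
A main-group element with 2 valence electrons is in group 2.

Group 2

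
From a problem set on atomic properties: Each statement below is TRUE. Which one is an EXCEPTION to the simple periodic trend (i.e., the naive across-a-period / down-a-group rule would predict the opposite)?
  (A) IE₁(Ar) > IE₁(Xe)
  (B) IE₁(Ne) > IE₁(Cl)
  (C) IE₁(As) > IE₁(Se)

(C)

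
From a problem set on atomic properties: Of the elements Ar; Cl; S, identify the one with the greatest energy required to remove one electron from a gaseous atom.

Ar

S is in period 3, group 16; Cl is in period 3, group 17; Ar is in period 3, group 18.
First ionization energy rises across a period (greater Z_eff holds electrons more tightly) and falls down a group (valence electrons are farther from the nucleus).
All lie in period 3, so first ionization energy increases left to right.
The greatest energy required to remove one electron from a gaseous atom among these belongs to Ar.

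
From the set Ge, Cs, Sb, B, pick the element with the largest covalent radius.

Cs

Atomic radius shrinks across a period as nuclear charge pulls the same shell inward, and grows down a group as new shells are added.
Neither a single period nor a single group — weigh both effects.
Ge > B: the two effects oppose for this pair; the down-group effect wins (121 vs 85 pm).
Sb > Ge: period and group pull opposite ways; the down-group shift dominates (140 vs 121 pm).
Cs > Sb: both effects reinforce here, so Cs is clearly the larger of the two.
Approximate values (pm): B 85, Ge 121, Sb 140, Cs 232.
The largest covalent radius among these belongs to Cs.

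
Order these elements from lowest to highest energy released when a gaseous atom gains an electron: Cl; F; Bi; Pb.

Pb < Bi < F < Cl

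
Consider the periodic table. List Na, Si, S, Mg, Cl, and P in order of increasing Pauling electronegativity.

Na, Mg, Si, P, S, Cl

Na is in period 3, group 1; Mg is in period 3, group 2; Si is in period 3, group 14; P is in period 3, group 15; S is in period 3, group 16; Cl is in period 3, group 17.
EN rises left→right (higher Z_eff, smaller atoms) and falls top→bottom (larger, more shielded atoms).
All lie in period 3, so electronegativity increases left to right.
So from lowest to highest: Na < Mg < Si < P < S < Cl.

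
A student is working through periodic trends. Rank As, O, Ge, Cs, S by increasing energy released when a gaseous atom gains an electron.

O is in period 2, group 16; S is in period 3, group 16; Ge is in period 4, group 14; As is in period 4, group 15; Cs is in period 6, group 1.
Adding an electron releases more energy for atoms nearer the top right (short of the noble gases).
Neither a single period nor a single group — weigh both effects.
As > Cs: relative to Cs, both the across-period and down-group shifts push As's electron affinity up.
Ge > As: this pair runs against the simple trend — see the exception note.
O > Ge: relative to Ge, both the across-period and down-group shifts push O's electron affinity up.
S > O: this pair runs against the simple trend — see the exception note.
Note the exception: Ge has a higher electron affinity than As, contrary to the simple trend — adding an electron to As's half-filled 4p³ is unfavourable, so Ge (4p²) has the more exothermic EA.
Note the exception: S has a higher electron affinity than O, contrary to the simple trend — the compact 2p subshell of O repels the added electron more than S's larger 3p does.
Tabulated electron affinity (kJ/mol): O 141, S 200, Ge 119, As 78, Cs 46.
So from lowest to highest: Cs < As < Ge < O < S.

Cs, As, Ge, O, S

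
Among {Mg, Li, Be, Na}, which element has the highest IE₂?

Li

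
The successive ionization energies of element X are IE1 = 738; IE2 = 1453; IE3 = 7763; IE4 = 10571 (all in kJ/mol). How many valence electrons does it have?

2

Look for the largest jump between consecutive ionization energies: IE3/IE2 ≈ 5.3, far larger than any earlier ratio.
That jump marks the point where a core electron is being removed. So the atom has 2 valence electrons.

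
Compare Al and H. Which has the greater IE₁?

IE₁ increases left→right with effective nuclear charge and decreases top→bottom as the valence shell moves farther out.
These span different periods and groups, so the two trends combine.
H > Al: period and group pull opposite ways; the down-group shift dominates (1312 vs 578 kJ/mol).
Tabulated first ionization energy (kJ/mol): H 1312, Al 578.
So H has the greater IE₁ (H > Al).

H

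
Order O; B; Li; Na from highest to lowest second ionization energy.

Li, Na, O, B

The second ionization energy removes an electron from the +1 ion. For each element: O⁺ still has 5 valence electrons; B⁺ still has 2 valence electrons; Li⁺ is the bare [He] core; Na⁺ is the bare [Ne] core.
Core electrons are held far more tightly than valence electrons, so Na and Li top the IE_2 order.
Valence configurations: O⁺ [He]2s²2p³, B⁺ [He]2s².
The numbers (kJ/mol): O 3388, B 2427, Li 7298, Na 4562.
Overall IE_2 order: B < O < Na < Li.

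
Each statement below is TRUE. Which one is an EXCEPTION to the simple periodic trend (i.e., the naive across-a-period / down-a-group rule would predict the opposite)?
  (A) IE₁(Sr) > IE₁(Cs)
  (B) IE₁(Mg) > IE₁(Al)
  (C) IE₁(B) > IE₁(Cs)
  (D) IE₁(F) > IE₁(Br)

(B)

The general trend: first ionisation energy increases across a period and decreases down a group.
(A) Sr (period 5, group 2) vs Cs (period 6, group 1): the stated order agrees with the simple trend.
(B) Mg (period 3, group 2) vs Al (period 3, group 13): the stated order contradicts the simple trend.
(C) B (period 2, group 13) vs Cs (period 6, group 1): the stated order agrees with the simple trend.
(D) F (period 2, group 17) vs Br (period 4, group 17): the stated order agrees with the simple trend.
The exception is (B): Al's single 3p electron is easier to remove than one from Mg's filled 3s².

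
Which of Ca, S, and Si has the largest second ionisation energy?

S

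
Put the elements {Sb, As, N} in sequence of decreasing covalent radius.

Sb > As > N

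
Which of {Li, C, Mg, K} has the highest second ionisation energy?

After 1 electron has been removed, what remains? Li⁺ is the bare [He] core; C⁺ still has 3 valence electrons; Mg⁺ still has 1 valence electron; K⁺ is the bare [Ar] core.
Breaking into a closed-shell core is much more expensive than removing a leftover valence electron — K and Li have the largest IE_2 here.
Valence configurations: C⁺ [He]2s²2p¹, Mg⁺ [Ne]3s¹.
Approximate IE_2 values (kJ/mol): Li 7298, C 2353, Mg 1451, K 3052.
Putting it together, IE_2: Mg < C < K < Li.

Li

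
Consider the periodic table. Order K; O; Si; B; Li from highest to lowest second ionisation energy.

Li > O > K > B > Si

IE_2 is the cost of taking one more electron from the +1 cation: K⁺ is the bare [Ar] core; O⁺ still has 5 valence electrons; Si⁺ still has 3 valence electrons; B⁺ still has 2 valence electrons; Li⁺ is the bare [He] core.
Usually core removal costs more than valence removal, but here the competition is close: a tightly held n=2 valence electron can cost more to remove than an n=3 core electron, so the actual values have to decide it.
Valence configurations: O⁺ [He]2s²2p³, Si⁺ [Ne]3s²3p¹, B⁺ [He]2s².
Approximate IE_2 values (kJ/mol): K 3052, O 3388, Si 1577, B 2427, Li 7298.
Hence IE_2: Si < B < K < O < Li.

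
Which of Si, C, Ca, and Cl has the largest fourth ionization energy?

Ca

Consider each +3 ion: Si³⁺ still has 1 valence electron; C³⁺ still has 1 valence electron; Ca³⁺ is already 1 electron into the core; Cl³⁺ still has 4 valence electrons.
Pulling an electron out of a noble-gas core costs far more than removing a remaining valence electron, so Ca sits at the high end of IE_4.
Valence configurations: Si³⁺ [Ne]3s¹, C³⁺ [He]2s¹, Cl³⁺ [Ne]3s²3p².
Approximate IE_4 values (kJ/mol): Si 4356, C 6223, Ca 6491, Cl 5159.
Putting it together, IE_4: Si < Cl < C < Ca.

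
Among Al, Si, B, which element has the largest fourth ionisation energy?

Consider each +3 ion: Al³⁺ is the bare [Ne] core; Si³⁺ still has 1 valence electron; B³⁺ is the bare [He] core.
Pulling an electron out of a noble-gas core costs far more than removing a remaining valence electron, so Al and B sit at the high end of IE_4.
Approximate IE_4 values (kJ/mol): Al 11577, Si 4356, B 25026.
Overall IE_4 order: Si < Al < B.

B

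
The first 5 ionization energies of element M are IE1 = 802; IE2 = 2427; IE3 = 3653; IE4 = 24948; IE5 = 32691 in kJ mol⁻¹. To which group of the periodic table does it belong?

Look for the largest jump between consecutive ionization energies: IE4/IE3 ≈ 6.8, far larger than any earlier ratio.
That jump marks the point where a core electron is being removed. So the atom has 3 valence electrons.
A main-group element with 3 valence electrons is in group 13.

Group 13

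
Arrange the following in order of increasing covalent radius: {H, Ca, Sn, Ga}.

Across a period the added protons contract the valence shell; down a group each new principal shell makes the atom larger.
Here both period and group differ, so the two effects have to be weighed against each other.
Ga > H: period and group pull opposite ways; the down-group shift dominates (124 vs 32 pm).
Sn > Ga: the two effects oppose for this pair; the down-group effect wins (140 vs 124 pm).
Ca > Sn: the two effects oppose for this pair; the across-period effect wins (171 vs 140 pm).
For reference (pm): H 32, Ca 171, Ga 124, Sn 140.
So from smallest to largest: H < Ga < Sn < Ca.

H, Ga, Sn, Ca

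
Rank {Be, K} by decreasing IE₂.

K, Be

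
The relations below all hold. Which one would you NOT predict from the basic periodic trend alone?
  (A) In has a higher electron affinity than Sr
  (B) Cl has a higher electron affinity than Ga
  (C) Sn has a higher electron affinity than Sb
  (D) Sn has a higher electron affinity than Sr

(C)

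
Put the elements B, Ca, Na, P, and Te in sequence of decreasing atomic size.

Ca > Na > Te > P > B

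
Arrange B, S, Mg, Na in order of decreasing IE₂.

Na > B > S > Mg

Consider each +1 ion: B⁺ still has 2 valence electrons; S⁺ still has 5 valence electrons; Mg⁺ still has 1 valence electron; Na⁺ is the bare [Ne] core.
Core electrons are held far more tightly than valence electrons, so Na tops the IE_2 order.
Valence configurations: B⁺ [He]2s², S⁺ [Ne]3s²3p³, Mg⁺ [Ne]3s¹.
Approximate IE_2 values (kJ/mol): B 2427, S 2252, Mg 1451, Na 4562.
Overall IE_2 order: Mg < S < B < Na.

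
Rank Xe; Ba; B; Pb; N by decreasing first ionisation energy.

N, Xe, B, Pb, Ba

B is in period 2, group 13; N is in period 2, group 15; Xe is in period 5, group 18; Ba is in period 6, group 2; Pb is in period 6, group 14.
IE₁ increases left→right with effective nuclear charge and decreases top→bottom as the valence shell moves farther out.
Neither a single period nor a single group — weigh both effects.
Pb > Ba: both are in period 6; the period trend gives Pb the larger value.
B > Pb: the two effects oppose for this pair; the down-group effect wins (801 vs 716 kJ/mol).
Xe > B: the two effects oppose for this pair; the across-period effect wins (1170 vs 801 kJ/mol).
N > Xe: the two effects oppose for this pair; the down-group effect wins (1402 vs 1170 kJ/mol).
Approximate values (kJ/mol): B 801, N 1402, Xe 1170, Ba 503, Pb 716.
So from highest to lowest: N > Xe > B > Pb > Ba.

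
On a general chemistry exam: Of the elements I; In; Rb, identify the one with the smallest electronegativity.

Rb

Rb is in period 5, group 1; In is in period 5, group 13; I is in period 5, group 17.
Atoms toward the upper right of the periodic table pull bonding electrons most strongly.
All lie in period 5, so electronegativity increases left to right.
The smallest electronegativity among these belongs to Rb.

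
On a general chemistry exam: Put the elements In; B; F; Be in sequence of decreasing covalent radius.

Be is in period 2, group 2; B is in period 2, group 13; F is in period 2, group 17; In is in period 5, group 13.
Atomic radius shrinks across a period as nuclear charge pulls the same shell inward, and grows down a group as new shells are added.
Here both period and group differ, so the two effects have to be weighed against each other.
B > F: both are in period 2; the period trend gives B the larger value.
Be > B: Be lies to the left of B in period 2, so the across-period effect alone puts Be larger.
In > Be: the two effects oppose for this pair; the down-group effect wins (142 vs 102 pm).
Approximate values (pm): Be 102, B 85, F 64, In 142.
So from largest to smallest: In > Be > B > F.

In, Be, B, F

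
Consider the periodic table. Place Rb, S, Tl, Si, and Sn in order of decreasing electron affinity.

Si is in period 3, group 14; S is in period 3, group 16; Rb is in period 5, group 1; Sn is in period 5, group 14; Tl is in period 6, group 13.
EA tends to increase across a period and decrease down a group, though the pattern is less regular than for IE or radius.
Neither a single period nor a single group — weigh both effects.
Rb > Tl: period and group pull opposite ways; the down-group shift dominates (47 vs 19 kJ/mol).
Sn > Rb: both are in period 5; the period trend gives Sn the larger value.
Si > Sn: they share group 14; the group trend gives Si the larger value.
S > Si: S lies to the right of Si in period 3, so the across-period effect alone puts S higher.
For reference (kJ/mol): Si 134, S 200, Rb 47, Sn 107, Tl 19.
So from highest to lowest: S > Si > Sn > Rb > Tl.

S > Si > Sn > Rb > Tl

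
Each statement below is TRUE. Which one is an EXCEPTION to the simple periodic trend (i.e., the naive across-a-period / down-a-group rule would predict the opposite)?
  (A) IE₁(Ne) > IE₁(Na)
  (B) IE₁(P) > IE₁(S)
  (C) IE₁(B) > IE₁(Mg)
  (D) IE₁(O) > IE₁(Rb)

(B)

The general trend: first ionization energy increases across a period and decreases down a group.
(A) Ne (period 2, group 18) vs Na (period 3, group 1): the stated order agrees with the simple trend.
(B) P (period 3, group 15) vs S (period 3, group 16): the stated order contradicts the simple trend.
(C) B (period 2, group 13) vs Mg (period 3, group 2): the stated order agrees with the simple trend.
(D) O (period 2, group 16) vs Rb (period 5, group 1): the stated order agrees with the simple trend.
The exception is (B): S (3p⁴) ionizes more easily than half-filled P (3p³) because the paired 3p electron in S is pushed out by e⁻–e⁻ repulsion.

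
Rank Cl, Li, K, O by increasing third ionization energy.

Cl, K, O, Li

Consider each +2 ion: Cl²⁺ still has 5 valence electrons; Li²⁺ is already 1 electron into the core; K²⁺ is already 1 electron into the core; O²⁺ still has 4 valence electrons.
Usually core removal costs more than valence removal, but here the competition is close: a tightly held n=2 valence electron can cost more to remove than an n=3 core electron, so the actual values have to decide it.
Valence configurations: Cl²⁺ [Ne]3s²3p³, O²⁺ [He]2s²2p².
Approximate IE_3 values (kJ/mol): Cl 3822, Li 11815, K 4420, O 5300.
So the third ionization energies run Cl < K < O < Li.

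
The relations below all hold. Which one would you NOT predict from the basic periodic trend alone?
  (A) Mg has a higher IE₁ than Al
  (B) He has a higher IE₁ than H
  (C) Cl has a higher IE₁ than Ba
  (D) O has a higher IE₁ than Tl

(A)

The general trend: IE₁ increases across a period and decreases down a group.
(A) Mg (period 3, group 2) vs Al (period 3, group 13): the stated order contradicts the simple trend.
(B) He (period 1, group 18) vs H (period 1, group 1): the stated order agrees with the simple trend.
(C) Cl (period 3, group 17) vs Ba (period 6, group 2): the stated order agrees with the simple trend.
(D) O (period 2, group 16) vs Tl (period 6, group 13): the stated order agrees with the simple trend.
The exception is (A): Al's single 3p electron is easier to remove than one from Mg's filled 3s².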